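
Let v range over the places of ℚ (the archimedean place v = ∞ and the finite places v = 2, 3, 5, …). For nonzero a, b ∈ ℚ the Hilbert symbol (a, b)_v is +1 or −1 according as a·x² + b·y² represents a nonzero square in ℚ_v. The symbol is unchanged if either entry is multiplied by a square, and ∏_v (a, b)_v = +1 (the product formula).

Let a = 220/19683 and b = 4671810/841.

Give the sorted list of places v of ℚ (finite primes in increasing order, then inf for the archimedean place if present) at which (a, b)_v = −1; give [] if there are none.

[2, 11]

(a, b) ≡ (165, 4290) mod (ℚ^×)²; places V = {2, 3, 5, 11, 13, 29, ∞}.
(a,b)_3: α=-9, u≡1; β=3, v≡2 (mod 3); (1|3)=+1, (2|3)=-1; sign (−1)^1·+1^3·-1^-9 = +1.
(a,b)_11: α=1, u≡5; β=3, v≡9 (mod 11); (5|11)=+1, (9|11)=+1; sign (−1)^1·+1^3·+1^1 = -1.
(a,b)_13: α=0, u≡12; β=1, v≡7 (mod 13); (12|13)=+1, (7|13)=-1; sign (−1)^0·+1^1·-1^0 = +1.
(a,b)_2: α=2, β=1; u≡5, v≡1 (mod 8); ε(u)ε(v)=0·0, αω(v)=2·0, βω(u)=1·1; sum ≡ 1  ⇒  -1.
(a,b)_5: α=1, u≡3; β=1, v≡2 (mod 5); (3|5)=-1, (2|5)=-1; sign (−1)^0·-1^1·-1^1 = +1.
(a,b)_29: α=0, u≡16; β=-2, v≡26 (mod 29); (16|29)=+1, (26|29)=-1; sign (−1)^0·+1^-2·-1^0 = +1.
(a,b)_∞: sgn(165)=+, sgn(4290)=+, so +1.
Ram(165, 4290) = {2, 11}; no ℚ_2-point on the conic.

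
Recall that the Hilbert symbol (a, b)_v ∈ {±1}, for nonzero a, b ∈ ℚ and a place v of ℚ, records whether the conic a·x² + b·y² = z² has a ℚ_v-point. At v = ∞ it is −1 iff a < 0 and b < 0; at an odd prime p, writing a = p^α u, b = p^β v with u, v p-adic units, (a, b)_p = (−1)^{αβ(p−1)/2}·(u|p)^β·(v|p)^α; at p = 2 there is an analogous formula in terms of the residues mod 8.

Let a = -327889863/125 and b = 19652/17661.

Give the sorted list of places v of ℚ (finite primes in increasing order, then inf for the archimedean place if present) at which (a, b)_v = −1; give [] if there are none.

Mod squares: a ≡ -70035, b ≡ 357. Check v ∈ {∞, 2, 3, 5, 7, 17, 23, 29}.
v=5: a=5^-3·(≡2), b=5^0·(≡2) mod 5; (2|5)=-1, (2|5)=-1; (−1)^{-3·0·2}·(-1)^0·(-1)^-3 = -1.
v=2: v_2(a)=0, v_2(b)=2; units ≡ 5, 5 (mod 8); ε·ε+αω+βω = 0·0+0·1+2·1 ≡ 0  ⇒  (a,b)_2 = +1.
v=23: a=23^1·(≡17), b=23^0·(≡12) mod 23; (17|23)=-1, (12|23)=+1; (−1)^{1·0·11}·(-1)^0·(+1)^1 = +1.
v=29: a=29^1·(≡26), b=29^-2·(≡23) mod 29; (26|29)=-1, (23|29)=+1; (−1)^{1·-2·14}·(-1)^-2·(+1)^1 = +1.
v=∞: -70035 < 0 and 357 > 0  ⇒  (a,b)_∞ = +1.
v=7: a=7^1·(≡6), b=7^-1·(≡1) mod 7; (6|7)=-1, (1|7)=+1; (−1)^{1·-1·3}·(-1)^-1·(+1)^1 = +1.
v=17: a=17^2·(≡5), b=17^3·(≡15) mod 17; (5|17)=-1, (15|17)=+1; (−1)^{2·3·8}·(-1)^3·(+1)^2 = -1.
v=3: a=3^5·(≡1), b=3^-1·(≡2) mod 3; (1|3)=+1, (2|3)=-1; (−1)^{5·-1·1}·(+1)^-1·(-1)^5 = +1.
(-70035, 357 / ℚ) ramifies at {5, 17}: a division algebra.

[5, 17]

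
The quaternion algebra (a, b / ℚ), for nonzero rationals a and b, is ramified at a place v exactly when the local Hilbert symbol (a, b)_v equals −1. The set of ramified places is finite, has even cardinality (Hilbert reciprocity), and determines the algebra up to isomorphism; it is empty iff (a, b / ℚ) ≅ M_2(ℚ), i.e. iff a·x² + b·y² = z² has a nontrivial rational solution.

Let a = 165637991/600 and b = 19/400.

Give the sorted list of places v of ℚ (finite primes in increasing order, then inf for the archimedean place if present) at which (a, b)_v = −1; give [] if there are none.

[2, 41]

(a, b) ≡ (7626, 19) mod (ℚ^×)²; places V = {2, 3, 5, 19, 31, 41, ∞}.
(a,b)_3: α=-1, u≡1; β=0, v≡1 (mod 3); (1|3)=+1, (1|3)=+1; sign (−1)^0·+1^0·+1^-1 = +1.
(a,b)_19: α=4, u≡5; β=1, v≡1 (mod 19); (5|19)=+1, (1|19)=+1; sign (−1)^0·+1^1·+1^4 = +1.
(a,b)_∞: sgn(7626)=+, sgn(19)=+, so +1.
(a,b)_5: α=-2, u≡4; β=-2, v≡4 (mod 5); (4|5)=+1, (4|5)=+1; sign (−1)^0·+1^-2·+1^-2 = +1.
(a,b)_2: α=-3, β=-4; u≡5, v≡3 (mod 8); ε(u)ε(v)=0·1, αω(v)=-3·1, βω(u)=-4·1; sum ≡ 1  ⇒  -1.
(a,b)_41: α=1, u≡29; β=0, v≡35 (mod 41); (29|41)=-1, (35|41)=-1; sign (−1)^0·-1^0·-1^1 = -1.
(a,b)_31: α=1, u≡17; β=0, v≡4 (mod 31); (17|31)=-1, (4|31)=+1; sign (−1)^0·-1^0·+1^1 = +1.
(7626, 19 / ℚ) ramifies at {2, 41}: a division algebra.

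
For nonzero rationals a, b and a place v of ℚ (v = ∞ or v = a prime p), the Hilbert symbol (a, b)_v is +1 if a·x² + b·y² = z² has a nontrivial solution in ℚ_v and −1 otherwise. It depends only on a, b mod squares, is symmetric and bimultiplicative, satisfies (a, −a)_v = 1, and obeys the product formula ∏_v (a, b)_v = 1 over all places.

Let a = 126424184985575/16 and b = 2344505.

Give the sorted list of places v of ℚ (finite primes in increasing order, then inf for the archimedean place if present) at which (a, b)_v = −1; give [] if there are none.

[5, 37]

(a, b) ≡ (23, 2344505) mod (ℚ^×)²; places V = {2, 5, 19, 23, 29, 37, ∞}.
(a,b)_5: α=2, u≡3; β=1, v≡1 (mod 5); (3|5)=-1, (1|5)=+1; sign (−1)^0·-1^1·+1^2 = -1.
(a,b)_2: α=-4, β=0; u≡7, v≡1 (mod 8); ε(u)ε(v)=1·0, αω(v)=-4·0, βω(u)=0·0; sum ≡ 0  ⇒  +1.
(a,b)_29: α=2, u≡7; β=1, v≡22 (mod 29); (7|29)=+1, (22|29)=+1; sign (−1)^0·+1^1·+1^2 = +1.
(a,b)_23: α=3, u≡13; β=1, v≡22 (mod 23); (13|23)=+1, (22|23)=-1; sign (−1)^1·+1^1·-1^3 = +1.
(a,b)_37: α=2, u≡35; β=1, v≡21 (mod 37); (35|37)=-1, (21|37)=+1; sign (−1)^0·-1^1·+1^2 = -1.
(a,b)_∞: sgn(23)=+, sgn(2344505)=+, so +1.
(a,b)_19: α=2, u≡6; β=1, v≡9 (mod 19); (6|19)=+1, (9|19)=+1; sign (−1)^0·+1^1·+1^2 = +1.
|Ram(23, 2344505)| = 2, even; anisotropic at {5, 37}.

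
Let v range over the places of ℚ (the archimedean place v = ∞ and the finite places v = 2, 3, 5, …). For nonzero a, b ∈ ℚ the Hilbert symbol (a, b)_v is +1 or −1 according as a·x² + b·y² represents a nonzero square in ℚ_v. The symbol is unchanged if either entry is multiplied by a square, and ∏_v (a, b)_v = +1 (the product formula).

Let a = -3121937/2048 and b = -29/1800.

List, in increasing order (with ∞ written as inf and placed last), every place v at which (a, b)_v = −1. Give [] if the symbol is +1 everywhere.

Mod squares: a ≡ -754, b ≡ -58. Check v ∈ {∞, 2, 3, 5, 7, 13, 29}.
v=2: v_2(a)=-11, v_2(b)=-3; units ≡ 7, 3 (mod 8); ε·ε+αω+βω = 1·1+-11·1+-3·0 ≡ 0  ⇒  (a,b)_2 = +1.
v=13: a=13^3·(≡5), b=13^0·(≡6) mod 13; (5|13)=-1, (6|13)=-1; (−1)^{3·0·6}·(-1)^0·(-1)^3 = -1.
v=5: a=5^0·(≡1), b=5^-2·(≡3) mod 5; (1|5)=+1, (3|5)=-1; (−1)^{0·-2·2}·(+1)^-2·(-1)^0 = +1.
v=29: a=29^1·(≡11), b=29^1·(≡14) mod 29; (11|29)=-1, (14|29)=-1; (−1)^{1·1·14}·(-1)^1·(-1)^1 = +1.
v=∞: -754 < 0 and -58 < 0  ⇒  (a,b)_∞ = -1.
v=7: a=7^2·(≡2), b=7^0·(≡6) mod 7; (2|7)=+1, (6|7)=-1; (−1)^{2·0·3}·(+1)^0·(-1)^2 = +1.
v=3: a=3^0·(≡2), b=3^-2·(≡2) mod 3; (2|3)=-1, (2|3)=-1; (−1)^{0·-2·1}·(-1)^-2·(-1)^0 = +1.
Ram(-754, -58) = {13, ∞}; no ℚ_13-point on the conic.

[13, inf]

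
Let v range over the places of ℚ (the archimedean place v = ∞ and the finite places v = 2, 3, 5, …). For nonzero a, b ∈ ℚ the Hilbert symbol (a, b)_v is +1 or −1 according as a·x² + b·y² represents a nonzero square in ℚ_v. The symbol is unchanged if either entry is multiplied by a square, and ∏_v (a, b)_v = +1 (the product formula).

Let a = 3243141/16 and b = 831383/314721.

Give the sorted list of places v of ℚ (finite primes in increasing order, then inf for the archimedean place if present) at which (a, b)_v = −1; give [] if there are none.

[41, 47]

(a, b) ≡ (360349, 47) mod (ℚ^×)²; places V = {2, 3, 7, 11, 17, 19, 41, 47, ∞}.
(a,b)_2: α=-4, β=0; u≡5, v≡7 (mod 8); ε(u)ε(v)=0·1, αω(v)=-4·0, βω(u)=0·1; sum ≡ 0  ⇒  +1.
(a,b)_11: α=1, u≡4; β=-2, v≡5 (mod 11); (4|11)=+1, (5|11)=+1; sign (−1)^0·+1^-2·+1^1 = +1.
(a,b)_41: α=1, u≡11; β=0, v≡38 (mod 41); (11|41)=-1, (38|41)=-1; sign (−1)^0·-1^0·-1^1 = -1.
(a,b)_7: α=0, u≡3; β=2, v≡6 (mod 7); (3|7)=-1, (6|7)=-1; sign (−1)^0·-1^2·-1^0 = +1.
(a,b)_∞: sgn(360349)=+, sgn(47)=+, so +1.
(a,b)_19: α=0, u≡15; β=2, v≡16 (mod 19); (15|19)=-1, (16|19)=+1; sign (−1)^0·-1^2·+1^0 = +1.
(a,b)_3: α=2, u≡1; β=-2, v≡2 (mod 3); (1|3)=+1, (2|3)=-1; sign (−1)^0·+1^-2·-1^2 = +1.
(a,b)_17: α=1, u≡1; β=-2, v≡15 (mod 17); (1|17)=+1, (15|17)=+1; sign (−1)^0·+1^-2·+1^1 = +1.
(a,b)_47: α=1, u≡21; β=1, v≡28 (mod 47); (21|47)=+1, (28|47)=+1; sign (−1)^1·+1^1·+1^1 = -1.
(360349, 47 / ℚ) ramifies at {41, 47}: a division algebra.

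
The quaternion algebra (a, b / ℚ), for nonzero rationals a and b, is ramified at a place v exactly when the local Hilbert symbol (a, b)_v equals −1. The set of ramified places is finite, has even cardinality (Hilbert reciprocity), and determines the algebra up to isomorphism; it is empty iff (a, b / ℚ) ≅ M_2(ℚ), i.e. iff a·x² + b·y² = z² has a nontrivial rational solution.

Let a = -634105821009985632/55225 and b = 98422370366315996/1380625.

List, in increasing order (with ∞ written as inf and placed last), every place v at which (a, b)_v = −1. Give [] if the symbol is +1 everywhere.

Mod squares: a ≡ -3432198, b ≡ 391391. Check v ∈ {∞, 2, 3, 5, 7, 11, 13, 17, 19, 23, 43, 47}.
v=47: a=47^-2·(≡25), b=47^-2·(≡39) mod 47; (25|47)=+1, (39|47)=-1; (−1)^{-2·-2·23}·(+1)^-2·(-1)^-2 = +1.
v=13: a=13^0·(≡4), b=13^1·(≡3) mod 13; (4|13)=+1, (3|13)=+1; (−1)^{0·1·6}·(+1)^1·(+1)^0 = +1.
v=7: a=7^5·(≡4), b=7^7·(≡4) mod 7; (4|7)=+1, (4|7)=+1; (−1)^{5·7·3}·(+1)^7·(+1)^5 = -1.
v=17: a=17^3·(≡2), b=17^3·(≡7) mod 17; (2|17)=+1, (7|17)=-1; (−1)^{3·3·8}·(+1)^3·(-1)^3 = -1.
v=3: a=3^3·(≡2), b=3^0·(≡2) mod 3; (2|3)=-1, (2|3)=-1; (−1)^{3·0·1}·(-1)^0·(-1)^3 = -1.
v=∞: -3432198 < 0 and 391391 > 0  ⇒  (a,b)_∞ = +1.
v=11: a=11^1·(≡10), b=11^1·(≡7) mod 11; (10|11)=-1, (7|11)=-1; (−1)^{1·1·5}·(-1)^1·(-1)^1 = -1.
v=2: v_2(a)=5, v_2(b)=2; units ≡ 5, 7 (mod 8); ε·ε+αω+βω = 0·1+5·0+2·1 ≡ 0  ⇒  (a,b)_2 = +1.
v=19: a=19^1·(≡8), b=19^0·(≡18) mod 19; (8|19)=-1, (18|19)=-1; (−1)^{1·0·9}·(-1)^0·(-1)^1 = -1.
v=43: a=43^2·(≡19), b=43^2·(≡33) mod 43; (19|43)=-1, (33|43)=-1; (−1)^{2·2·21}·(-1)^2·(-1)^2 = +1.
v=23: a=23^1·(≡7), b=23^1·(≡22) mod 23; (7|23)=-1, (22|23)=-1; (−1)^{1·1·11}·(-1)^1·(-1)^1 = -1.
v=5: a=5^-2·(≡2), b=5^-4·(≡4) mod 5; (2|5)=-1, (4|5)=+1; (−1)^{-2·-4·2}·(-1)^-4·(+1)^-2 = +1.
(-3432198, 391391 / ℚ) ramifies at {3, 7, 11, 17, 19, 23}: a division algebra.

[3, 7, 11, 17, 19, 23]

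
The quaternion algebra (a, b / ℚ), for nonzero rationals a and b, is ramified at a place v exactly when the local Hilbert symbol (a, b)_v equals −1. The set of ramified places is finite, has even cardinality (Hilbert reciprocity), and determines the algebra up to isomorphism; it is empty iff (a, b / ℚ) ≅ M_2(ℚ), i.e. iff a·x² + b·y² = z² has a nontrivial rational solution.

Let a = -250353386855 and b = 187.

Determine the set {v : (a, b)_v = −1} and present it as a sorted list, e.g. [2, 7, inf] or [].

(a, b) ≡ (-7159295, 187) mod (ℚ^×)²; places V = {2, 5, 11, 13, 17, 19, 31, ∞}.
(a,b)_∞: sgn(-7159295)=−, sgn(187)=+, so +1.
(a,b)_19: α=1, u≡8; β=0, v≡16 (mod 19); (8|19)=-1, (16|19)=+1; sign (−1)^0·-1^0·+1^1 = +1.
(a,b)_2: α=0, β=0; u≡1, v≡3 (mod 8); ε(u)ε(v)=0·1, αω(v)=0·1, βω(u)=0·0; sum ≡ 0  ⇒  +1.
(a,b)_11: α=3, u≡9; β=1, v≡6 (mod 11); (9|11)=+1, (6|11)=-1; sign (−1)^1·+1^1·-1^3 = +1.
(a,b)_17: α=3, u≡12; β=1, v≡11 (mod 17); (12|17)=-1, (11|17)=-1; sign (−1)^0·-1^1·-1^3 = +1.
(a,b)_31: α=1, u≡5; β=0, v≡1 (mod 31); (5|31)=+1, (1|31)=+1; sign (−1)^0·+1^0·+1^1 = +1.
(a,b)_13: α=1, u≡9; β=0, v≡5 (mod 13); (9|13)=+1, (5|13)=-1; sign (−1)^0·+1^0·-1^1 = -1.
(a,b)_5: α=1, u≡4; β=0, v≡2 (mod 5); (4|5)=+1, (2|5)=-1; sign (−1)^0·+1^0·-1^1 = -1.
(-7159295, 187 / ℚ) ramifies at {5, 13}: a division algebra.

[5, 13]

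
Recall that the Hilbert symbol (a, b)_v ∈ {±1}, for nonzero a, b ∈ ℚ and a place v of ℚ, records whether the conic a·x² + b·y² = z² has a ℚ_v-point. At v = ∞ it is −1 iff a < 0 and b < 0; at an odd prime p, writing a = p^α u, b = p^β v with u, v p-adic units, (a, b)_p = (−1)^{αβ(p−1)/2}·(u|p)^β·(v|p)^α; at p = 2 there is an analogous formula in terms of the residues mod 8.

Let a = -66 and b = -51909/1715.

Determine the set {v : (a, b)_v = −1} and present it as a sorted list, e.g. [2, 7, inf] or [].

(a, b) ≡ (-66, -15015) mod (ℚ^×)²; places V = {2, 3, 5, 7, 11, 13, ∞}.
(a,b)_7: α=0, u≡4; β=-3, v≡2 (mod 7); (4|7)=+1, (2|7)=+1; sign (−1)^0·+1^-3·+1^0 = +1.
(a,b)_11: α=1, u≡5; β=3, v≡6 (mod 11); (5|11)=+1, (6|11)=-1; sign (−1)^1·+1^3·-1^1 = +1.
(a,b)_3: α=1, u≡2; β=1, v≡2 (mod 3); (2|3)=-1, (2|3)=-1; sign (−1)^1·-1^1·-1^1 = -1.
(a,b)_∞: sgn(-66)=−, sgn(-15015)=−, so -1.
(a,b)_2: α=1, β=0; u≡7, v≡1 (mod 8); ε(u)ε(v)=1·0, αω(v)=1·0, βω(u)=0·0; sum ≡ 0  ⇒  +1.
(a,b)_5: α=0, u≡4; β=-1, v≡2 (mod 5); (4|5)=+1, (2|5)=-1; sign (−1)^0·+1^-1·-1^0 = +1.
(a,b)_13: α=0, u≡12; β=1, v≡2 (mod 13); (12|13)=+1, (2|13)=-1; sign (−1)^0·+1^1·-1^0 = +1.
Ram(-66, -15015) = {3, ∞}; no ℚ_3-point on the conic.

[3, inf]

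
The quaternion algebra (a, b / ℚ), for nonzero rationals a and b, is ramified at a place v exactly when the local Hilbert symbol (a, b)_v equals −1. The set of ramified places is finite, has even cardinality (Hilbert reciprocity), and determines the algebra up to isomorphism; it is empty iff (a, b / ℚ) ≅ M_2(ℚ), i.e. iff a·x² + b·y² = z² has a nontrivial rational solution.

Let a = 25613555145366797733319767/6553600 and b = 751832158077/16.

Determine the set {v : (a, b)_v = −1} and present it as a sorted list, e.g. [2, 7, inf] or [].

(a, b) ≡ (4807, 437437) mod (ℚ^×)²; places V = {2, 3, 5, 7, 11, 13, 19, 23, ∞}.
(a,b)_5: α=-2, u≡3; β=0, v≡2 (mod 5); (3|5)=-1, (2|5)=-1; sign (−1)^0·-1^0·-1^-2 = +1.
(a,b)_11: α=5, u≡2; β=1, v≡6 (mod 11); (2|11)=-1, (6|11)=-1; sign (−1)^1·-1^1·-1^5 = -1.
(a,b)_2: α=-18, β=-4; u≡7, v≡5 (mod 8); ε(u)ε(v)=1·0, αω(v)=-18·1, βω(u)=-4·0; sum ≡ 0  ⇒  +1.
(a,b)_13: α=2, u≡12; β=1, v≡11 (mod 13); (12|13)=+1, (11|13)=-1; sign (−1)^0·+1^1·-1^2 = +1.
(a,b)_23: α=5, u≡8; β=3, v≡5 (mod 23); (8|23)=+1, (5|23)=-1; sign (−1)^1·+1^3·-1^5 = +1.
(a,b)_∞: sgn(4807)=+, sgn(437437)=+, so +1.
(a,b)_7: α=0, u≡3; β=1, v≡4 (mod 7); (3|7)=-1, (4|7)=+1; sign (−1)^0·-1^1·+1^0 = -1.
(a,b)_19: α=5, u≡5; β=3, v≡12 (mod 19); (5|19)=+1, (12|19)=-1; sign (−1)^1·+1^3·-1^5 = +1.
(a,b)_3: α=10, u≡1; β=2, v≡1 (mod 3); (1|3)=+1, (1|3)=+1; sign (−1)^0·+1^2·+1^10 = +1.
(4807, 437437 / ℚ) ramifies at {7, 11}: a division algebra.

[7, 11]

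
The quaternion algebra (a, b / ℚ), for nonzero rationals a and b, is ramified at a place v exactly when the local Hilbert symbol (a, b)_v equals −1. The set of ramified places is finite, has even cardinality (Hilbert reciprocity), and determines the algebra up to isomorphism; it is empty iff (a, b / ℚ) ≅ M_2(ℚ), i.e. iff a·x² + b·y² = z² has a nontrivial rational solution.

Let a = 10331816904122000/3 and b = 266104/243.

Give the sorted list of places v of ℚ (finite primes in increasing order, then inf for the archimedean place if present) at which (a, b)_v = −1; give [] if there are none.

Mod squares: a ≡ 70035, b ≡ 199578. Check v ∈ {∞, 2, 3, 5, 7, 23, 29, 31, 37}.
v=3: a=3^-1·(≡2), b=3^-5·(≡1) mod 3; (2|3)=-1, (1|3)=+1; (−1)^{-1·-5·1}·(-1)^-5·(+1)^-1 = +1.
v=2: v_2(a)=4, v_2(b)=3; units ≡ 3, 5 (mod 8); ε·ε+αω+βω = 1·0+4·1+3·1 ≡ 1  ⇒  (a,b)_2 = -1.
v=23: a=23^1·(≡18), b=23^0·(≡19) mod 23; (18|23)=+1, (19|23)=-1; (−1)^{1·0·11}·(+1)^0·(-1)^1 = -1.
v=31: a=31^2·(≡22), b=31^1·(≡13) mod 31; (22|31)=-1, (13|31)=-1; (−1)^{2·1·15}·(-1)^1·(-1)^2 = -1.
v=5: a=5^3·(≡2), b=5^0·(≡3) mod 5; (2|5)=-1, (3|5)=-1; (−1)^{3·0·2}·(-1)^0·(-1)^3 = -1.
v=37: a=37^2·(≡22), b=37^1·(≡13) mod 37; (22|37)=-1, (13|37)=-1; (−1)^{2·1·18}·(-1)^1·(-1)^2 = -1.
v=∞: 70035 > 0 and 199578 > 0  ⇒  (a,b)_∞ = +1.
v=7: a=7^1·(≡1), b=7^0·(≡4) mod 7; (1|7)=+1, (4|7)=+1; (−1)^{1·0·3}·(+1)^0·(+1)^1 = +1.
v=29: a=29^3·(≡17), b=29^1·(≡9) mod 29; (17|29)=-1, (9|29)=+1; (−1)^{3·1·14}·(-1)^1·(+1)^3 = -1.
|Ram(70035, 199578)| = 6, even; anisotropic at {2, 5, 23, 29, 31, 37}.

[2, 5, 23, 29, 31, 37]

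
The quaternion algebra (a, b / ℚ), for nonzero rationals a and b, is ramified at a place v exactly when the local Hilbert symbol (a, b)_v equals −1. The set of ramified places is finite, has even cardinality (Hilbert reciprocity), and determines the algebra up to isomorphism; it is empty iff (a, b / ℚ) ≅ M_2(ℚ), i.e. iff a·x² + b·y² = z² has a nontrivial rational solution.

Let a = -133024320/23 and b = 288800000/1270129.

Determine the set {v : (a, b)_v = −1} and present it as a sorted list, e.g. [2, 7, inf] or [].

Mod squares: a ≡ -5311735, b ≡ 5. Check v ∈ {∞, 2, 3, 5, 7, 11, 13, 17, 19, 23}.
v=23: a=23^-1·(≡21), b=23^-2·(≡7) mod 23; (21|23)=-1, (7|23)=-1; (−1)^{-1·-2·11}·(-1)^-2·(-1)^-1 = -1.
v=5: a=5^1·(≡2), b=5^5·(≡4) mod 5; (2|5)=-1, (4|5)=+1; (−1)^{1·5·2}·(-1)^5·(+1)^1 = -1.
v=3: a=3^2·(≡2), b=3^0·(≡2) mod 3; (2|3)=-1, (2|3)=-1; (−1)^{2·0·1}·(-1)^0·(-1)^2 = +1.
v=2: v_2(a)=6, v_2(b)=8; units ≡ 1, 5 (mod 8); ε·ε+αω+βω = 0·0+6·1+8·0 ≡ 0  ⇒  (a,b)_2 = +1.
v=17: a=17^1·(≡12), b=17^0·(≡7) mod 17; (12|17)=-1, (7|17)=-1; (−1)^{1·0·8}·(-1)^0·(-1)^1 = -1.
v=7: a=7^0·(≡6), b=7^-4·(≡5) mod 7; (6|7)=-1, (5|7)=-1; (−1)^{0·-4·3}·(-1)^-4·(-1)^0 = +1.
v=13: a=13^1·(≡5), b=13^0·(≡7) mod 13; (5|13)=-1, (7|13)=-1; (−1)^{1·0·6}·(-1)^0·(-1)^1 = -1.
v=∞: -5311735 < 0 and 5 > 0  ⇒  (a,b)_∞ = +1.
v=11: a=11^1·(≡5), b=11^0·(≡9) mod 11; (5|11)=+1, (9|11)=+1; (−1)^{1·0·5}·(+1)^0·(+1)^1 = +1.
v=19: a=19^1·(≡17), b=19^2·(≡7) mod 19; (17|19)=+1, (7|19)=+1; (−1)^{1·2·9}·(+1)^2·(+1)^1 = +1.
|Ram(-5311735, 5)| = 4, even; anisotropic at {5, 13, 17, 23}.

[5, 13, 17, 23]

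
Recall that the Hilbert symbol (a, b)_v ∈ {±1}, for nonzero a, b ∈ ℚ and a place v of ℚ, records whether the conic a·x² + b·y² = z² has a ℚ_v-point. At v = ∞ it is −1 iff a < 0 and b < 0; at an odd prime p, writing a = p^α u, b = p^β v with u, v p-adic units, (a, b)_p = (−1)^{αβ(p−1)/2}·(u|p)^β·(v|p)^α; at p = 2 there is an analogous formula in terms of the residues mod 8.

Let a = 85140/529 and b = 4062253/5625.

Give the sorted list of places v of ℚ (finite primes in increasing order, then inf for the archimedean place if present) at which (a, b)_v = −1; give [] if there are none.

(a, b) ≡ (2365, 13) mod (ℚ^×)²; places V = {2, 3, 5, 11, 13, 23, 43, ∞}.
(a,b)_13: α=0, u≡9; β=3, v≡9 (mod 13); (9|13)=+1, (9|13)=+1; sign (−1)^0·+1^3·+1^0 = +1.
(a,b)_11: α=1, u≡7; β=0, v≡2 (mod 11); (7|11)=-1, (2|11)=-1; sign (−1)^0·-1^0·-1^1 = -1.
(a,b)_43: α=1, u≡20; β=2, v≡21 (mod 43); (20|43)=-1, (21|43)=+1; sign (−1)^0·-1^2·+1^1 = +1.
(a,b)_5: α=1, u≡2; β=-4, v≡2 (mod 5); (2|5)=-1, (2|5)=-1; sign (−1)^0·-1^-4·-1^1 = -1.
(a,b)_2: α=2, β=0; u≡5, v≡5 (mod 8); ε(u)ε(v)=0·0, αω(v)=2·1, βω(u)=0·1; sum ≡ 0  ⇒  +1.
(a,b)_23: α=-2, u≡17; β=0, v≡3 (mod 23); (17|23)=-1, (3|23)=+1; sign (−1)^0·-1^0·+1^-2 = +1.
(a,b)_3: α=2, u≡1; β=-2, v≡1 (mod 3); (1|3)=+1, (1|3)=+1; sign (−1)^0·+1^-2·+1^2 = +1.
(a,b)_∞: sgn(2365)=+, sgn(13)=+, so +1.
(2365, 13 / ℚ) ramifies at {5, 11}: a division algebra.

[5, 11]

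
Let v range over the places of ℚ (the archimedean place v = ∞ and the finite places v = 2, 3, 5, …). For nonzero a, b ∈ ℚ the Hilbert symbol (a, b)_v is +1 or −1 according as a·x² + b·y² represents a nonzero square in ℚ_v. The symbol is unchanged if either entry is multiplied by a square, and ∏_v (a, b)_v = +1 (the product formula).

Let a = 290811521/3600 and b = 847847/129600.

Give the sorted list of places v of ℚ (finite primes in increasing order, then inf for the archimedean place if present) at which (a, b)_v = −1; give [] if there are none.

[7, 13]

(a, b) ≡ (1001, 143) mod (ℚ^×)²; places V = {2, 3, 5, 7, 11, 13, ∞}.
(a,b)_7: α=5, u≡3; β=2, v≡3 (mod 7); (3|7)=-1, (3|7)=-1; sign (−1)^0·-1^2·-1^5 = -1.
(a,b)_5: α=-2, u≡4; β=-2, v≡3 (mod 5); (4|5)=+1, (3|5)=-1; sign (−1)^0·+1^-2·-1^-2 = +1.
(a,b)_3: α=-2, u≡2; β=-4, v≡2 (mod 3); (2|3)=-1, (2|3)=-1; sign (−1)^0·-1^-4·-1^-2 = +1.
(a,b)_∞: sgn(1001)=+, sgn(143)=+, so +1.
(a,b)_11: α=3, u≡3; β=3, v≡6 (mod 11); (3|11)=+1, (6|11)=-1; sign (−1)^1·+1^3·-1^3 = +1.
(a,b)_2: α=-4, β=-6; u≡1, v≡7 (mod 8); ε(u)ε(v)=0·1, αω(v)=-4·0, βω(u)=-6·0; sum ≡ 0  ⇒  +1.
(a,b)_13: α=1, u≡10; β=1, v≡8 (mod 13); (10|13)=+1, (8|13)=-1; sign (−1)^0·+1^1·-1^1 = -1.
Ram(1001, 143) = {7, 13}; no ℚ_7-point on the conic.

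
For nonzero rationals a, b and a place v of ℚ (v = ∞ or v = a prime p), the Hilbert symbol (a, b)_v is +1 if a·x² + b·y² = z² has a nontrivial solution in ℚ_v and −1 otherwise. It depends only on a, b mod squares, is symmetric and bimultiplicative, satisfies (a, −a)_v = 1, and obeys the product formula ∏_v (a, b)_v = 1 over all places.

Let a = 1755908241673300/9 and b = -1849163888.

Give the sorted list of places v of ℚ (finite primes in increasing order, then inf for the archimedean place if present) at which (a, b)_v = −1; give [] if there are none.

[11, 13, 29, 31]

(a, b) ≡ (128557, -143) mod (ℚ^×)²; places V = {2, 3, 5, 11, 13, 29, 31, ∞}.
(a,b)_29: α=3, u≡6; β=2, v≡12 (mod 29); (6|29)=+1, (12|29)=-1; sign (−1)^0·+1^2·-1^3 = -1.
(a,b)_31: α=3, u≡12; β=2, v≡24 (mod 31); (12|31)=-1, (24|31)=-1; sign (−1)^0·-1^2·-1^3 = -1.
(a,b)_5: α=2, u≡3; β=0, v≡2 (mod 5); (3|5)=-1, (2|5)=-1; sign (−1)^0·-1^0·-1^2 = +1.
(a,b)_13: α=3, u≡10; β=1, v≡11 (mod 13); (10|13)=+1, (11|13)=-1; sign (−1)^0·+1^1·-1^3 = -1.
(a,b)_3: α=-2, u≡1; β=0, v≡1 (mod 3); (1|3)=+1, (1|3)=+1; sign (−1)^0·+1^0·+1^-2 = +1.
(a,b)_2: α=2, β=4; u≡5, v≡1 (mod 8); ε(u)ε(v)=0·0, αω(v)=2·0, βω(u)=4·1; sum ≡ 0  ⇒  +1.
(a,b)_11: α=1, u≡9; β=1, v≡9 (mod 11); (9|11)=+1, (9|11)=+1; sign (−1)^1·+1^1·+1^1 = -1.
(a,b)_∞: sgn(128557)=+, sgn(-143)=−, so +1.
Ram(128557, -143) = {11, 13, 29, 31}; no ℚ_11-point on the conic.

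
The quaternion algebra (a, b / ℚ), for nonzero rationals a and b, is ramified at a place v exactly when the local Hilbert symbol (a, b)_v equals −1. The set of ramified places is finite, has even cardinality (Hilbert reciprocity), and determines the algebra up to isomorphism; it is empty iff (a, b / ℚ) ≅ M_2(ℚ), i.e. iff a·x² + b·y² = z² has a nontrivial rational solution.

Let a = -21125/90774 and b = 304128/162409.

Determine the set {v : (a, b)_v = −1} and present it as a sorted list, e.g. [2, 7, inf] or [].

[3, 5]

(a, b) ≡ (-30, 33) mod (ℚ^×)²; places V = {2, 3, 5, 11, 13, 31, 41, ∞}.
(a,b)_13: α=2, u≡12; β=-2, v≡7 (mod 13); (12|13)=+1, (7|13)=-1; sign (−1)^0·+1^-2·-1^2 = +1.
(a,b)_5: α=3, u≡4; β=0, v≡2 (mod 5); (4|5)=+1, (2|5)=-1; sign (−1)^0·+1^0·-1^3 = -1.
(a,b)_2: α=-1, β=10; u≡1, v≡1 (mod 8); ε(u)ε(v)=0·0, αω(v)=-1·0, βω(u)=10·0; sum ≡ 0  ⇒  +1.
(a,b)_31: α=0, u≡8; β=-2, v≡19 (mod 31); (8|31)=+1, (19|31)=+1; sign (−1)^0·+1^-2·+1^0 = +1.
(a,b)_41: α=-2, u≡15; β=0, v≡9 (mod 41); (15|41)=-1, (9|41)=+1; sign (−1)^0·-1^0·+1^-2 = +1.
(a,b)_11: α=0, u≡3; β=1, v≡1 (mod 11); (3|11)=+1, (1|11)=+1; sign (−1)^0·+1^1·+1^0 = +1.
(a,b)_3: α=-3, u≡2; β=3, v≡2 (mod 3); (2|3)=-1, (2|3)=-1; sign (−1)^1·-1^3·-1^-3 = -1.
(a,b)_∞: sgn(-30)=−, sgn(33)=+, so +1.
(-30, 33 / ℚ) ramifies at {3, 5}: a division algebra.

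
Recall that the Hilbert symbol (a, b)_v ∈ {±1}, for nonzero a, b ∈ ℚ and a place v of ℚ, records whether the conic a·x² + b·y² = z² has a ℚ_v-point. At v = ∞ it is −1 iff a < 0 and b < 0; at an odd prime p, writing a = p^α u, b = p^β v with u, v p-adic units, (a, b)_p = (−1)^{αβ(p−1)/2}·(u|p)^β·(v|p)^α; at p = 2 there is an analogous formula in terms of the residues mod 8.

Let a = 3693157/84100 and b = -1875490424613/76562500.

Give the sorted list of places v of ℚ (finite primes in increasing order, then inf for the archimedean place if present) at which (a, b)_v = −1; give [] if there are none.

[13, 41]

Mod squares: a ≡ 13, b ≡ -533. Check v ∈ {∞, 2, 3, 5, 7, 13, 29, 41}.
v=5: a=5^-2·(≡3), b=5^-8·(≡2) mod 5; (3|5)=-1, (2|5)=-1; (−1)^{-2·-8·2}·(-1)^-8·(-1)^-2 = +1.
v=3: a=3^0·(≡1), b=3^6·(≡1) mod 3; (1|3)=+1, (1|3)=+1; (−1)^{0·6·1}·(+1)^6·(+1)^0 = +1.
v=29: a=29^-2·(≡5), b=29^0·(≡8) mod 29; (5|29)=+1, (8|29)=-1; (−1)^{-2·0·14}·(+1)^0·(-1)^-2 = +1.
v=7: a=7^0·(≡3), b=7^-2·(≡3) mod 7; (3|7)=-1, (3|7)=-1; (−1)^{0·-2·3}·(-1)^-2·(-1)^0 = +1.
v=41: a=41^2·(≡30), b=41^1·(≡35) mod 41; (30|41)=-1, (35|41)=-1; (−1)^{2·1·20}·(-1)^1·(-1)^2 = -1.
v=∞: 13 > 0 and -533 < 0  ⇒  (a,b)_∞ = +1.
v=2: v_2(a)=-2, v_2(b)=-2; units ≡ 5, 3 (mod 8); ε·ε+αω+βω = 0·1+-2·1+-2·1 ≡ 0  ⇒  (a,b)_2 = +1.
v=13: a=13^3·(≡10), b=13^7·(≡11) mod 13; (10|13)=+1, (11|13)=-1; (−1)^{3·7·6}·(+1)^7·(-1)^3 = -1.
|Ram(13, -533)| = 2, even; anisotropic at {13, 41}.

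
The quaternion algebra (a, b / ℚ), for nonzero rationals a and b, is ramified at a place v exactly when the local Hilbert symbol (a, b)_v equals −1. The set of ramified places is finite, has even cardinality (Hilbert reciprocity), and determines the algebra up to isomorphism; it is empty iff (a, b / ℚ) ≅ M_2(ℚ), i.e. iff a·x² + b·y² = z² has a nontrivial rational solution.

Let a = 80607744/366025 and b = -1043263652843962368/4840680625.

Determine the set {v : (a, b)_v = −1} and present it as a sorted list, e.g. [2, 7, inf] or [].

(a, b) ≡ (714, -357) mod (ℚ^×)²; places V = {2, 3, 5, 7, 11, 13, 17, 23, ∞}.
(a,b)_∞: sgn(714)=+, sgn(-357)=−, so +1.
(a,b)_7: α=3, u≡2; β=5, v≡6 (mod 7); (2|7)=+1, (6|7)=-1; sign (−1)^1·+1^5·-1^3 = +1.
(a,b)_2: α=9, β=14; u≡5, v≡3 (mod 8); ε(u)ε(v)=0·1, αω(v)=9·1, βω(u)=14·1; sum ≡ 1  ⇒  -1.
(a,b)_11: α=-4, u≡10; β=-4, v≡8 (mod 11); (10|11)=-1, (8|11)=-1; sign (−1)^0·-1^-4·-1^-4 = +1.
(a,b)_23: α=0, u≡4; β=-2, v≡14 (mod 23); (4|23)=+1, (14|23)=-1; sign (−1)^0·+1^-2·-1^0 = +1.
(a,b)_13: α=0, u≡10; β=4, v≡5 (mod 13); (10|13)=+1, (5|13)=-1; sign (−1)^0·+1^4·-1^0 = +1.
(a,b)_3: α=3, u≡1; β=3, v≡1 (mod 3); (1|3)=+1, (1|3)=+1; sign (−1)^1·+1^3·+1^3 = -1.
(a,b)_17: α=1, u≡4; β=3, v≡16 (mod 17); (4|17)=+1, (16|17)=+1; sign (−1)^0·+1^3·+1^1 = +1.
(a,b)_5: α=-2, u≡4; β=-4, v≡3 (mod 5); (4|5)=+1, (3|5)=-1; sign (−1)^0·+1^-4·-1^-2 = +1.
(714, -357 / ℚ) ramifies at {2, 3}: a division algebra.

[2, 3]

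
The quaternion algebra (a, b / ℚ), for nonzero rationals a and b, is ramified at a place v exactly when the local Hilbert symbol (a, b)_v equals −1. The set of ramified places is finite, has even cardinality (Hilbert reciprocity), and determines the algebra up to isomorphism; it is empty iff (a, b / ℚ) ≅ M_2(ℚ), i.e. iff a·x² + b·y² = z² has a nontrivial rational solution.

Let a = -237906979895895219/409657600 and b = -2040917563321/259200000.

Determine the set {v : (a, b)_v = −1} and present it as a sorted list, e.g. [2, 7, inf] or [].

Mod squares: a ≡ -19, b ≡ -8645. Check v ∈ {∞, 2, 3, 5, 7, 11, 13, 17, 19, 23, 43, 47}.
v=43: a=43^0·(≡38), b=43^2·(≡35) mod 43; (38|43)=+1, (35|43)=+1; (−1)^{0·2·21}·(+1)^2·(+1)^0 = +1.
v=7: a=7^2·(≡1), b=7^1·(≡4) mod 7; (1|7)=+1, (4|7)=+1; (−1)^{2·1·3}·(+1)^1·(+1)^2 = +1.
v=47: a=47^2·(≡4), b=47^2·(≡37) mod 47; (4|47)=+1, (37|47)=+1; (−1)^{2·2·23}·(+1)^2·(+1)^2 = +1.
v=∞: -19 < 0 and -8645 < 0  ⇒  (a,b)_∞ = -1.
v=19: a=19^3·(≡3), b=19^1·(≡1) mod 19; (3|19)=-1, (1|19)=+1; (−1)^{3·1·9}·(-1)^1·(+1)^3 = +1.
v=17: a=17^2·(≡8), b=17^2·(≡16) mod 17; (8|17)=+1, (16|17)=+1; (−1)^{2·2·8}·(+1)^2·(+1)^2 = +1.
v=11: a=11^-2·(≡4), b=11^0·(≡3) mod 11; (4|11)=+1, (3|11)=+1; (−1)^{-2·0·5}·(+1)^0·(+1)^-2 = +1.
v=5: a=5^-2·(≡4), b=5^-5·(≡1) mod 5; (4|5)=+1, (1|5)=+1; (−1)^{-2·-5·2}·(+1)^-5·(+1)^-2 = +1.
v=2: v_2(a)=-8, v_2(b)=-10; units ≡ 5, 3 (mod 8); ε·ε+αω+βω = 0·1+-8·1+-10·1 ≡ 0  ⇒  (a,b)_2 = +1.
v=13: a=13^2·(≡2), b=13^1·(≡2) mod 13; (2|13)=-1, (2|13)=-1; (−1)^{2·1·6}·(-1)^1·(-1)^2 = -1.
v=3: a=3^8·(≡2), b=3^-4·(≡1) mod 3; (2|3)=-1, (1|3)=+1; (−1)^{8·-4·1}·(-1)^-4·(+1)^8 = +1.
v=23: a=23^-2·(≡16), b=23^0·(≡3) mod 23; (16|23)=+1, (3|23)=+1; (−1)^{-2·0·11}·(+1)^0·(+1)^-2 = +1.
|Ram(-19, -8645)| = 2, even; anisotropic at {13, ∞}.

[13, inf]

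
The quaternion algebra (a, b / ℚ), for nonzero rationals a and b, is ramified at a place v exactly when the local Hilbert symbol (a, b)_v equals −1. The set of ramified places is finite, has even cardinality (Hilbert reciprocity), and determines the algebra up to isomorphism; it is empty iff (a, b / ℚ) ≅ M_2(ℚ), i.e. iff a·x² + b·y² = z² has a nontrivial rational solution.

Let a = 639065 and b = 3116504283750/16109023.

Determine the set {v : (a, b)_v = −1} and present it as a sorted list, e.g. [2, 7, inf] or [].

(a, b) ≡ (665, 189658) mod (ℚ^×)²; places V = {2, 3, 5, 7, 11, 13, 19, 23, 31, 37, 41, ∞}.
(a,b)_23: α=0, u≡10; β=1, v≡12 (mod 23); (10|23)=-1, (12|23)=+1; sign (−1)^0·-1^1·+1^0 = -1.
(a,b)_7: α=1, u≡1; β=-1, v≡1 (mod 7); (1|7)=+1, (1|7)=+1; sign (−1)^1·+1^-1·+1^1 = -1.
(a,b)_41: α=0, u≡39; β=-2, v≡5 (mod 41); (39|41)=+1, (5|41)=+1; sign (−1)^0·+1^-2·+1^0 = +1.
(a,b)_2: α=0, β=1; u≡1, v≡5 (mod 8); ε(u)ε(v)=0·0, αω(v)=0·1, βω(u)=1·0; sum ≡ 0  ⇒  +1.
(a,b)_∞: sgn(665)=+, sgn(189658)=+, so +1.
(a,b)_31: α=2, u≡14; β=1, v≡29 (mod 31); (14|31)=+1, (29|31)=-1; sign (−1)^0·+1^1·-1^2 = +1.
(a,b)_5: α=1, u≡3; β=4, v≡3 (mod 5); (3|5)=-1, (3|5)=-1; sign (−1)^0·-1^4·-1^1 = -1.
(a,b)_13: α=0, u≡11; β=2, v≡9 (mod 13); (11|13)=-1, (9|13)=+1; sign (−1)^0·-1^2·+1^0 = +1.
(a,b)_11: α=0, u≡9; β=2, v≡7 (mod 11); (9|11)=+1, (7|11)=-1; sign (−1)^0·+1^2·-1^0 = +1.
(a,b)_37: α=0, u≡1; β=-2, v≡28 (mod 37); (1|37)=+1, (28|37)=+1; sign (−1)^0·+1^-2·+1^0 = +1.
(a,b)_3: α=0, u≡2; β=2, v≡1 (mod 3); (2|3)=-1, (1|3)=+1; sign (−1)^0·-1^2·+1^0 = +1.
(a,b)_19: α=1, u≡5; β=1, v≡4 (mod 19); (5|19)=+1, (4|19)=+1; sign (−1)^1·+1^1·+1^1 = -1.
Ram(665, 189658) = {5, 7, 19, 23}; no ℚ_5-point on the conic.

[5, 7, 19, 23]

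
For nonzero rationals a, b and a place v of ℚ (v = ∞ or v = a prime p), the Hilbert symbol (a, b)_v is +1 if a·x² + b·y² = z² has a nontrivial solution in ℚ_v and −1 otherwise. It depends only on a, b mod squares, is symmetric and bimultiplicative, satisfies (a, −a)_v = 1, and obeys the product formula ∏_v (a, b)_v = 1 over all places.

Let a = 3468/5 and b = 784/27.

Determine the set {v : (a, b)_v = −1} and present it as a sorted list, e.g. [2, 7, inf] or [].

Mod squares: a ≡ 15, b ≡ 3. Check v ∈ {∞, 2, 3, 5, 7, 17}.
v=2: v_2(a)=2, v_2(b)=4; units ≡ 7, 3 (mod 8); ε·ε+αω+βω = 1·1+2·1+4·0 ≡ 1  ⇒  (a,b)_2 = -1.
v=∞: 15 > 0 and 3 > 0  ⇒  (a,b)_∞ = +1.
v=17: a=17^2·(≡16), b=17^0·(≡7) mod 17; (16|17)=+1, (7|17)=-1; (−1)^{2·0·8}·(+1)^0·(-1)^2 = +1.
v=7: a=7^0·(≡2), b=7^2·(≡5) mod 7; (2|7)=+1, (5|7)=-1; (−1)^{0·2·3}·(+1)^2·(-1)^0 = +1.
v=5: a=5^-1·(≡3), b=5^0·(≡2) mod 5; (3|5)=-1, (2|5)=-1; (−1)^{-1·0·2}·(-1)^0·(-1)^-1 = -1.
v=3: a=3^1·(≡2), b=3^-3·(≡1) mod 3; (2|3)=-1, (1|3)=+1; (−1)^{1·-3·1}·(-1)^-3·(+1)^1 = +1.
|Ram(15, 3)| = 2, even; anisotropic at {2, 5}.

[2, 5]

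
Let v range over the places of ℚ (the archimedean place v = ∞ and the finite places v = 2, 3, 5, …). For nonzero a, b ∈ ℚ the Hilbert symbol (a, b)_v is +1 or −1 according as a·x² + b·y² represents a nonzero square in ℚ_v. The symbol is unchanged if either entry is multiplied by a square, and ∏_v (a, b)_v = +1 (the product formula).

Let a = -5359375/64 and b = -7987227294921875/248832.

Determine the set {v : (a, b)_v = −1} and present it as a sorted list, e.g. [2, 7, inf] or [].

Mod squares: a ≡ -7, b ≡ -2003001. Check v ∈ {∞, 2, 3, 5, 7, 11, 13, 23, 29}.
v=23: a=23^0·(≡6), b=23^1·(≡14) mod 23; (6|23)=+1, (14|23)=-1; (−1)^{0·1·11}·(+1)^1·(-1)^0 = +1.
v=3: a=3^0·(≡2), b=3^-5·(≡1) mod 3; (2|3)=-1, (1|3)=+1; (−1)^{0·-5·1}·(-1)^-5·(+1)^0 = -1.
v=13: a=13^0·(≡8), b=13^1·(≡12) mod 13; (8|13)=-1, (12|13)=+1; (−1)^{0·1·6}·(-1)^1·(+1)^0 = -1.
v=2: v_2(a)=-6, v_2(b)=-10; units ≡ 1, 7 (mod 8); ε·ε+αω+βω = 0·1+-6·0+-10·0 ≡ 0  ⇒  (a,b)_2 = +1.
v=29: a=29^0·(≡24), b=29^1·(≡6) mod 29; (24|29)=+1, (6|29)=+1; (−1)^{0·1·14}·(+1)^1·(+1)^0 = +1.
v=5: a=5^6·(≡3), b=5^12·(≡1) mod 5; (3|5)=-1, (1|5)=+1; (−1)^{6·12·2}·(-1)^12·(+1)^6 = +1.
v=11: a=11^0·(≡5), b=11^1·(≡4) mod 11; (5|11)=+1, (4|11)=+1; (−1)^{0·1·5}·(+1)^1·(+1)^0 = +1.
v=∞: -7 < 0 and -2003001 < 0  ⇒  (a,b)_∞ = -1.
v=7: a=7^3·(≡6), b=7^3·(≡5) mod 7; (6|7)=-1, (5|7)=-1; (−1)^{3·3·3}·(-1)^3·(-1)^3 = -1.
Ram(-7, -2003001) = {3, 7, 13, ∞}; no ℚ_3-point on the conic.

[3, 7, 13, inf]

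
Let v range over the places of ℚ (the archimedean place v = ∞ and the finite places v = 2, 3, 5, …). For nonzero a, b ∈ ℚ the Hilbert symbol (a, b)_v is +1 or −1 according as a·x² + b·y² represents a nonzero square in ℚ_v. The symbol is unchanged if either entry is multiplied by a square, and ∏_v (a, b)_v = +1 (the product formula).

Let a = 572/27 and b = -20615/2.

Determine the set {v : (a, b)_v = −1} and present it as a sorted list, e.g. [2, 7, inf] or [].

[2, 3, 13, 31]

(a, b) ≡ (429, -41230) mod (ℚ^×)²; places V = {2, 3, 5, 7, 11, 13, 19, 31, ∞}.
(a,b)_5: α=0, u≡1; β=1, v≡1 (mod 5); (1|5)=+1, (1|5)=+1; sign (−1)^0·+1^1·+1^0 = +1.
(a,b)_13: α=1, u≡5; β=0, v≡8 (mod 13); (5|13)=-1, (8|13)=-1; sign (−1)^0·-1^0·-1^1 = -1.
(a,b)_11: α=1, u≡6; β=0, v≡5 (mod 11); (6|11)=-1, (5|11)=+1; sign (−1)^0·-1^0·+1^1 = +1.
(a,b)_3: α=-3, u≡2; β=0, v≡2 (mod 3); (2|3)=-1, (2|3)=-1; sign (−1)^0·-1^0·-1^-3 = -1.
(a,b)_31: α=0, u≡12; β=1, v≡24 (mod 31); (12|31)=-1, (24|31)=-1; sign (−1)^0·-1^1·-1^0 = -1.
(a,b)_7: α=0, u≡2; β=1, v≡1 (mod 7); (2|7)=+1, (1|7)=+1; sign (−1)^0·+1^1·+1^0 = +1.
(a,b)_19: α=0, u≡5; β=1, v≡18 (mod 19); (5|19)=+1, (18|19)=-1; sign (−1)^0·+1^1·-1^0 = +1.
(a,b)_∞: sgn(429)=+, sgn(-41230)=−, so +1.
(a,b)_2: α=2, β=-1; u≡5, v≡1 (mod 8); ε(u)ε(v)=0·0, αω(v)=2·0, βω(u)=-1·1; sum ≡ 1  ⇒  -1.
Ram(429, -41230) = {2, 3, 13, 31}; no ℚ_2-point on the conic.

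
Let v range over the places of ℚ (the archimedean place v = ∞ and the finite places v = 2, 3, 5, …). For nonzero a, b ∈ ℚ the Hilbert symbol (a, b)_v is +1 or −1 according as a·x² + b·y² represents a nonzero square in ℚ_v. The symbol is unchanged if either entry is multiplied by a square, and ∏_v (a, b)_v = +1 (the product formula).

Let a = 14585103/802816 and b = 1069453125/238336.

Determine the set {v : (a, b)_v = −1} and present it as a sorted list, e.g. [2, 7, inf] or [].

[2, 5]

Mod squares: a ≡ 247, b ≡ 95. Check v ∈ {∞, 2, 3, 5, 7, 13, 19}.
v=3: a=3^10·(≡1), b=3^4·(≡2) mod 3; (1|3)=+1, (2|3)=-1; (−1)^{10·4·1}·(+1)^4·(-1)^10 = +1.
v=13: a=13^1·(≡5), b=13^2·(≡9) mod 13; (5|13)=-1, (9|13)=+1; (−1)^{1·2·6}·(-1)^2·(+1)^1 = +1.
v=2: v_2(a)=-14, v_2(b)=-8; units ≡ 7, 7 (mod 8); ε·ε+αω+βω = 1·1+-14·0+-8·0 ≡ 1  ⇒  (a,b)_2 = -1.
v=7: a=7^-2·(≡2), b=7^-2·(≡1) mod 7; (2|7)=+1, (1|7)=+1; (−1)^{-2·-2·3}·(+1)^-2·(+1)^-2 = +1.
v=19: a=19^1·(≡2), b=19^-1·(≡17) mod 19; (2|19)=-1, (17|19)=+1; (−1)^{1·-1·9}·(-1)^-1·(+1)^1 = +1.
v=5: a=5^0·(≡3), b=5^7·(≡4) mod 5; (3|5)=-1, (4|5)=+1; (−1)^{0·7·2}·(-1)^7·(+1)^0 = -1.
v=∞: 247 > 0 and 95 > 0  ⇒  (a,b)_∞ = +1.
Ram(247, 95) = {2, 5}; no ℚ_2-point on the conic.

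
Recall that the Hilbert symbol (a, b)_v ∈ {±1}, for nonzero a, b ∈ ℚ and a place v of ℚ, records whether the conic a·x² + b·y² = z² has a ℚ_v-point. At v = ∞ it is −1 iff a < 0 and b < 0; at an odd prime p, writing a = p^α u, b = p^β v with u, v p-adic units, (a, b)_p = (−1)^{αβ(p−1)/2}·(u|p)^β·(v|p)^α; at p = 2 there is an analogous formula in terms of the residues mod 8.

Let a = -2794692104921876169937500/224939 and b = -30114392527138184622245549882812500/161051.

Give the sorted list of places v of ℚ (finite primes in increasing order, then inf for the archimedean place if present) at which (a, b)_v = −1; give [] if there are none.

[3, 11, 19, 37, 47, inf]

Mod squares: a ≡ -401709, b ≡ -223120024743. Check v ∈ {∞, 2, 3, 5, 7, 11, 13, 19, 23, 31, 37, 41, 47}.
v=5: a=5^6·(≡1), b=5^10·(≡2) mod 5; (1|5)=+1, (2|5)=-1; (−1)^{6·10·2}·(+1)^10·(-1)^6 = +1.
v=41: a=41^2·(≡16), b=41^3·(≡3) mod 41; (16|41)=+1, (3|41)=-1; (−1)^{2·3·20}·(+1)^3·(-1)^2 = +1.
v=7: a=7^3·(≡5), b=7^1·(≡1) mod 7; (5|7)=-1, (1|7)=+1; (−1)^{3·1·3}·(-1)^1·(+1)^3 = +1.
v=3: a=3^5·(≡2), b=3^7·(≡2) mod 3; (2|3)=-1, (2|3)=-1; (−1)^{5·7·1}·(-1)^7·(-1)^5 = -1.
v=2: v_2(a)=2, v_2(b)=2; units ≡ 3, 1 (mod 8); ε·ε+αω+βω = 1·0+2·0+2·1 ≡ 0  ⇒  (a,b)_2 = +1.
v=13: a=13^-2·(≡10), b=13^2·(≡11) mod 13; (10|13)=+1, (11|13)=-1; (−1)^{-2·2·6}·(+1)^2·(-1)^-2 = +1.
v=∞: -401709 < 0 and -223120024743 < 0  ⇒  (a,b)_∞ = -1.
v=37: a=37^1·(≡21), b=37^1·(≡8) mod 37; (21|37)=+1, (8|37)=-1; (−1)^{1·1·18}·(+1)^1·(-1)^1 = -1.
v=11: a=11^-3·(≡5), b=11^-5·(≡3) mod 11; (5|11)=+1, (3|11)=+1; (−1)^{-3·-5·5}·(+1)^-5·(+1)^-3 = -1.
v=31: a=31^2·(≡9), b=31^3·(≡13) mod 31; (9|31)=+1, (13|31)=-1; (−1)^{2·3·15}·(+1)^3·(-1)^2 = +1.
v=23: a=23^2·(≡13), b=23^3·(≡15) mod 23; (13|23)=+1, (15|23)=-1; (−1)^{2·3·11}·(+1)^3·(-1)^2 = +1.
v=19: a=19^2·(≡13), b=19^3·(≡2) mod 19; (13|19)=-1, (2|19)=-1; (−1)^{2·3·9}·(-1)^3·(-1)^2 = -1.
v=47: a=47^1·(≡24), b=47^1·(≡27) mod 47; (24|47)=+1, (27|47)=+1; (−1)^{1·1·23}·(+1)^1·(+1)^1 = -1.
Ram(-401709, -223120024743) = {3, 11, 19, 37, 47, ∞}; no ℚ_3-point on the conic.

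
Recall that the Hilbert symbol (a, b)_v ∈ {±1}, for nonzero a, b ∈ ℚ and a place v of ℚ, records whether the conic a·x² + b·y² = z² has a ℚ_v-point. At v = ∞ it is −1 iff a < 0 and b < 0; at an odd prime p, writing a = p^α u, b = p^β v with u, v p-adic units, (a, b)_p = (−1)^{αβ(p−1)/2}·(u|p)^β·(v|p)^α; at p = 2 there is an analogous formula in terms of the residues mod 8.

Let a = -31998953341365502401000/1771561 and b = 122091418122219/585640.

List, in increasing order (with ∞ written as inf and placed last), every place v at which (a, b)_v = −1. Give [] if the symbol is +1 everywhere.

Mod squares: a ≡ -1610, b ≡ 2990. Check v ∈ {∞, 2, 3, 5, 7, 11, 13, 23}.
v=23: a=23^5·(≡7), b=23^3·(≡19) mod 23; (7|23)=-1, (19|23)=-1; (−1)^{5·3·11}·(-1)^3·(-1)^5 = -1.
v=2: v_2(a)=3, v_2(b)=-3; units ≡ 3, 7 (mod 8); ε·ε+αω+βω = 1·1+3·0+-3·1 ≡ 0  ⇒  (a,b)_2 = +1.
v=7: a=7^9·(≡4), b=7^6·(≡2) mod 7; (4|7)=+1, (2|7)=+1; (−1)^{9·6·3}·(+1)^6·(+1)^9 = +1.
v=∞: -1610 < 0 and 2990 > 0  ⇒  (a,b)_∞ = +1.
v=11: a=11^-6·(≡8), b=11^-4·(≡1) mod 11; (8|11)=-1, (1|11)=+1; (−1)^{-6·-4·5}·(-1)^-4·(+1)^-6 = +1.
v=5: a=5^3·(≡2), b=5^-1·(≡3) mod 5; (2|5)=-1, (3|5)=-1; (−1)^{3·-1·2}·(-1)^-1·(-1)^3 = +1.
v=13: a=13^2·(≡7), b=13^1·(≡3) mod 13; (7|13)=-1, (3|13)=+1; (−1)^{2·1·6}·(-1)^1·(+1)^2 = -1.
v=3: a=3^6·(≡1), b=3^8·(≡2) mod 3; (1|3)=+1, (2|3)=-1; (−1)^{6·8·1}·(+1)^8·(-1)^6 = +1.
Ram(-1610, 2990) = {13, 23}; no ℚ_13-point on the conic.

[13, 23]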